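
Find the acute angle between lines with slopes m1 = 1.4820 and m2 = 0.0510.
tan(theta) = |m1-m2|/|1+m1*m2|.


m1-m2 = 1.431
1+m1*m2 = 1.075582
tan(theta) = |1.431/1.075582| = 1.330442
theta = arctan(|1.431/1.075582|) = 53.0704 degrees (acute angle)

53.0704 degrees


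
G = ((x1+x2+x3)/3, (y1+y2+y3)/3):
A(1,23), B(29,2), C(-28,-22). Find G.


Gx = (1+29- 28)/3 = 2/3 = 0.6667
Gy = (23+2- 22)/3 = 3/3 = 1.0000

G = (0.6667, 1.0000)


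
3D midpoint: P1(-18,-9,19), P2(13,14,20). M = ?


Mx = (-18+13)/2 = -2.5000
My = (-9+14)/2 = 2.5000
Mz = (19+20)/2 = 19.5000

M = (-2.5000, 2.5000, 19.5000)


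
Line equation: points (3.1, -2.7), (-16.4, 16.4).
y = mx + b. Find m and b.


m = (19.1)/(-19.5) = -0.9795
b = y1 - m*x1 = -2.7 - (19.1*3.1)/(-19.5) = -2.7 + 3.0364 = 0.3364

y = -0.9795x + 0.3364


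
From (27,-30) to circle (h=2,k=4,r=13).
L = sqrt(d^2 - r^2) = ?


d = sqrt((27-2)^2 + (-30-4)^2) = sqrt(625+1156) = 42.2019
L = sqrt(1781.0000 - 169) = sqrt(1612.0000) = 40.1497

40.1497


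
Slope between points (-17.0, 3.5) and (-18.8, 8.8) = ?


dy = 8.8 - 3.5 = 5.3
dx = -18.8 + 17.0 = -1.8
m = 5.3/(-1.8) = -2.9444

m = -2.9444


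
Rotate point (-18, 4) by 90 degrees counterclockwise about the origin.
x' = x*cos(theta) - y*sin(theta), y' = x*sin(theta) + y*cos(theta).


cos(90) = 0, sin(90) = 1
x' = -18*0 - 4*1 = -4
y' = -18*1 + 4*0 = -18

(-4, -18)


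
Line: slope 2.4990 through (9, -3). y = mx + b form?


y + 3 = 2.4990(x - 9)
y = 2.4990x - 3 - 2.4990*9
y = 2.4990x - 25.4910

y = 2.4990x - 25.4910


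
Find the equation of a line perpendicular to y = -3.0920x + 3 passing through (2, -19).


Perpendicular slope = -1/m1 = -1/(-3.0920) = 0.3234
b2 = y0 - m2*x0 = -19 + 2/(-3.0920) = -19 - 0.6468 = -19.6468

y = 0.3234x - 19.6468


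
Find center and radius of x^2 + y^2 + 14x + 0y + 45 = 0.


h = -D/2 = -14/2 = -7
k = -E/2 = 0/2 = 0
r^2 = h^2 + k^2 - F = 49 + 0 - 45 = 4
r = 2

Center (-7, 0), radius = 2


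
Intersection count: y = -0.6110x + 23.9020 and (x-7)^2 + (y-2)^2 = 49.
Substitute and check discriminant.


Substitute y = -0.6110x + 23.9020: (x-7)^2 + (-0.6110x+23.9020-2)^2 = 49
Expand to Ax^2 + Bx + C = 0, where b-k = 21.902
A = 1+m^2 = 1.373321
B = 2(m(b-k) - h) = 2(-0.6110*21.902 - 7) = -40.764244
C = h^2 + (b-k)^2 - r^2 = 49 + 479.697604 - 49 = 479.697604
disc = B^2-4AC = 1661.7236 - 2635.1152 = -973.3916
disc < 0

0 intersection points


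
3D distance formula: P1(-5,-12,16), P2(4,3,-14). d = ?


dx=9, dy=15, dz=-30
d = sqrt(81+225+900) = sqrt(1206) = 34.7275

34.7275


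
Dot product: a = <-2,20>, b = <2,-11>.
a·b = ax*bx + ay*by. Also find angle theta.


a·b = -2*2 + 20*(-11) = -4 - 220 = -224
|a| = sqrt(4+400) = 20.0998
|b| = sqrt(4+121) = 11.1803
cos(theta) = -224/(sqrt(404)*sqrt(125)) = -224/sqrt(50500) = -0.996787
theta = arccos(-224/sqrt(50500)) = 175.4057 degrees

a·b = -224, theta = 175.4057 deg


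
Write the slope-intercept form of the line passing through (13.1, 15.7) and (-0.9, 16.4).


m = (0.7)/(-14.0) = -0.0500
b = y1 - m*x1 = 15.7 - (0.7*13.1)/(-14.0) = 15.7 + 0.6550 = 16.3550

y = -0.0500x + 16.3550


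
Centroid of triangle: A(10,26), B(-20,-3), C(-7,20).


Gx = (10- 20- 7)/3 = -17/3 = -5.6667
Gy = (26- 3+20)/3 = 43/3 = 14.3333

G = (-5.6667, 14.3333)


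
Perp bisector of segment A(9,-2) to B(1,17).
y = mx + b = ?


Midpoint = (5, 7.5)
Slope of AB = dy/dx = 19/(-8) = -2.3750
Perp slope = -dx/dy = 8/19 = 0.4211
b = My - (perp slope)*Mx = 7.5 + (-8*5)/19 = 7.5 - 2.1053 = 5.3947

y = 0.4211x + 5.3947


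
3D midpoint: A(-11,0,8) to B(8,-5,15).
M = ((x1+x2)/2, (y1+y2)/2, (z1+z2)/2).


Mx = (-11+8)/2 = -1.5000
My = (0- 5)/2 = -2.5000
Mz = (8+15)/2 = 11.5000

M = (-1.5000, -2.5000, 11.5000)


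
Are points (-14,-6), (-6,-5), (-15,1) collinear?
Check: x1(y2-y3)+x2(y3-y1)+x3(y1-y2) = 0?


-14*(-5-1) - 6*(1+ 6) - 15*(-6+ 5)
= 84 - 42 + 15 = 57

No, not collinear (determinant = 57)


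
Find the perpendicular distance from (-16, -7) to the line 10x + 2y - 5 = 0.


|10*(-16) + 2*(-7) - 5| = |-179| = 179
sqrt(100 + 4) = sqrt(104) = 10.1980
d = 179/sqrt(104) = 17.5524

17.5524


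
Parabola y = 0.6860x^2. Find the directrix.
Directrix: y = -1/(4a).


a = 0.6860
1/(4a) = 0.3644
directrix: y = -0.3644 = -0.3644

y = -0.3644


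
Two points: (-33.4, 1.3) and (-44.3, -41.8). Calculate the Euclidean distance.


dx = -44.3 + 33.4 = -10.9
dy = -41.8 - 1.3 = -43.1
d = sqrt(118.81 + 1857.61) = sqrt(1976.42) = 44.4569

44.4569


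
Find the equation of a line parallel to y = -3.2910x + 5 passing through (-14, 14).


Parallel lines have equal slopes.
m2 = -3.2910
b2 = 14 + 3.2910*(-14) = -32.0740

y = -3.2910x - 32.0740


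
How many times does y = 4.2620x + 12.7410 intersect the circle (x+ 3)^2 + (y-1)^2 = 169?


Substitute y = 4.2620x + 12.7410: (x+ 3)^2 + (4.2620x+12.7410-1)^2 = 169
Expand to Ax^2 + Bx + C = 0, where b-k = 11.741
A = 1+m^2 = 19.164644
B = 2(m(b-k) - h) = 2(4.2620*11.741 + 3) = 106.080284
C = h^2 + (b-k)^2 - r^2 = 9 + 137.851081 - 169 = -22.148919
disc = B^2-4AC = 11253.0267 + 1697.9046 = 12950.9313
disc > 0

2 intersection points


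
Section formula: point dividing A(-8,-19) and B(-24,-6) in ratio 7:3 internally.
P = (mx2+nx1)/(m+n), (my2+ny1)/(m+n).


Px = (7*(-24) + 3*(-8))/10 = -192/10 = -19.2000
Py = (7*(-6) + 3*(-19))/10 = -99/10 = -9.9000

P = (-19.2000, -9.9000)


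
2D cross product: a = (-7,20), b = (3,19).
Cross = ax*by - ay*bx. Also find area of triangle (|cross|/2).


cross = -7*19 - 20*3 = -133 - 60 = -193
Triangle area = |-193|/2 = 193/2 = 96.5000

cross = -193, triangle area = 96.5000


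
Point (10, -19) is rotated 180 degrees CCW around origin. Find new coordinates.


cos(180) = -1, sin(180) = 0
x' = 10*(-1) + 19*0 = -10
y' = 10*0 - 19*(-1) = 19

(-10, 19)


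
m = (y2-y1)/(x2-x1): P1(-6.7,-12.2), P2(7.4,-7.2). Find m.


dy = -7.2 + 12.2 = 5
dx = 7.4 + 6.7 = 14.1
m = 5/14.1 = 0.3546

m = 0.3546


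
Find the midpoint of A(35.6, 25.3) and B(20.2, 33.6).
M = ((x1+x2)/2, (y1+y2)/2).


Mx = (35.6 + 20.2)/2 = 55.8/2 = 27.9000
My = (25.3 + 33.6)/2 = 58.9/2 = 29.4500

(27.9000, 29.4500)


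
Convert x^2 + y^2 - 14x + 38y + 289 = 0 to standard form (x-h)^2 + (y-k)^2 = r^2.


h = -D/2 = 14/2 = 7
k = -E/2 = -38/2 = -19
r^2 = h^2 + k^2 - F = 49 + 361 - 289 = 121
r = 11

Center (7, -19), radius = 11


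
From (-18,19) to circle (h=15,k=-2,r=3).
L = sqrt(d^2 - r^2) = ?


d = sqrt((-18-15)^2 + (19+ 2)^2) = sqrt(1089+441) = 39.1152
L = sqrt(1530.0000 - 9) = sqrt(1521.0000) = 39.0000

39.0000


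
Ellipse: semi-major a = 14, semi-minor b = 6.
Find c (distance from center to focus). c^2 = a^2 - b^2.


c^2 = 14^2 - 6^2 = 196 - 36 = 160
c = sqrt(160) = 12.6491

c = 12.6491


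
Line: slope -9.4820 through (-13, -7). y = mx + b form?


y + 7 = -9.4820(x + 13)
y = -9.4820x - 7 + 9.4820*(-13)
y = -9.4820x - 130.2660

y = -9.4820x - 130.2660


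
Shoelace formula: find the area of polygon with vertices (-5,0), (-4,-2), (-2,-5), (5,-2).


sum(xi*y_{i+1}) = -5*(-2) - 4*(-5) - 2*(-2) + 5*0 = 34
sum(yi*x_{i+1}) = 0*(-4) - 2*(-2) - 5*5 - 2*(-5) = -11
Area = |34 + 11|/2 = 45/2 = 22.5000

22.5000 sq units


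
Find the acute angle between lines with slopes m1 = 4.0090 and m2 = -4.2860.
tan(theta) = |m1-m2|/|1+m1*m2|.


m1-m2 = 8.295
1+m1*m2 = -16.182574
tan(theta) = |8.295/(-16.182574)| = 0.512588
theta = arctan(|8.295/(-16.182574)|) = 27.1392 degrees (acute angle)

27.1392 degrees


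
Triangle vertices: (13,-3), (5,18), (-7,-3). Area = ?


13*(18+ 3) = 273
5*(-3+ 3) = 0
-7*(-3-18) = 147
sum = 420
Area = |420|/2 = 210.0000

210.0000 sq units


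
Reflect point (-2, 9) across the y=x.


Reflection rule for y=x: (y, x)
(-2, 9) -> (9, -2)

(9, -2)


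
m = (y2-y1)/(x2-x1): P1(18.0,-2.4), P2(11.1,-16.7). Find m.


dy = -16.7 + 2.4 = -14.3
dx = 11.1 - 18.0 = -6.9
m = -14.3/(-6.9) = 2.0725

m = 2.0725


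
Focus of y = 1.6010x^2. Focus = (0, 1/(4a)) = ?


a = 1.6010
4a = 6.4040
focus = (0, 1/6.4040) = (0, 0.1562)

Focus = (0, 0.1562)


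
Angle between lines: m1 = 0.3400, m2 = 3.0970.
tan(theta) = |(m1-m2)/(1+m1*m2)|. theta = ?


m1-m2 = -2.757
1+m1*m2 = 2.05298
tan(theta) = |-2.757/2.05298| = 1.342926
theta = arctan(|-2.757/2.05298|) = 53.3271 degrees (acute angle)

53.3271 degrees


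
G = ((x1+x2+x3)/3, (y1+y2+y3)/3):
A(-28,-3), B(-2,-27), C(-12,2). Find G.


Gx = (-28- 2- 12)/3 = -42/3 = -14.0000
Gy = (-3- 27+2)/3 = -28/3 = -9.3333

G = (-14.0000, -9.3333)


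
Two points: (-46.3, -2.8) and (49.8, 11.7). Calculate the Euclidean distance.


dx = 49.8 + 46.3 = 96.1
dy = 11.7 + 2.8 = 14.5
d = sqrt(9235.21 + 210.25) = sqrt(9445.46) = 97.1878

97.1878


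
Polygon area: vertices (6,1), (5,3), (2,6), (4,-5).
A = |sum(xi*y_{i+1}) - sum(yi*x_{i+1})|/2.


sum(xi*y_{i+1}) = 6*3 + 5*6 + 2*(-5) + 4*1 = 42
sum(yi*x_{i+1}) = 1*5 + 3*2 + 6*4 - 5*6 = 5
Area = |42 - 5|/2 = 37/2 = 18.5000

18.5000 sq units


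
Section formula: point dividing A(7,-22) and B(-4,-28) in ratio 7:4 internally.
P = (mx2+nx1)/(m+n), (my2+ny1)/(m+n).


Px = (7*(-4) + 4*7)/11 = 0/11 = 0
Py = (7*(-28) + 4*(-22))/11 = -284/11 = -25.8182

P = (0, -25.8182)


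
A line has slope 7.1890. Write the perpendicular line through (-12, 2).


Perpendicular slope = -1/m1 = -1/7.1890 = -0.1391
b2 = y0 - m2*x0 = 2 - 12/7.1890 = 2 - 1.6692 = 0.3308

y = -0.1391x + 0.3308


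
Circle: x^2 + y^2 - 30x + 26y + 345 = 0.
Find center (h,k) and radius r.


h = -D/2 = 30/2 = 15
k = -E/2 = -26/2 = -13
r^2 = h^2 + k^2 - F = 225 + 169 - 345 = 49
r = 7

Center (15, -13), radius = 7


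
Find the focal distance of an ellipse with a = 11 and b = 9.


c^2 = 11^2 - 9^2 = 121 - 81 = 40
c = sqrt(40) = 6.3246

c = 6.3246


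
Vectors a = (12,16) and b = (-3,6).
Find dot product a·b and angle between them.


a·b = 12*(-3) + 16*6 = -36 + 96 = 60
|a| = sqrt(144+256) = 20.0000
|b| = sqrt(9+36) = 6.7082
cos(theta) = 60/(sqrt(400)*sqrt(45)) = 60/sqrt(18000) = 0.447214
theta = arccos(60/sqrt(18000)) = 63.4349 degrees

a·b = 60, theta = 63.4349 deg


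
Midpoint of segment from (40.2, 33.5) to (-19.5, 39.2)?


Mx = (40.2 - 19.5)/2 = 20.7/2 = 10.3500
My = (33.5 + 39.2)/2 = 72.7/2 = 36.3500

(10.3500, 36.3500)


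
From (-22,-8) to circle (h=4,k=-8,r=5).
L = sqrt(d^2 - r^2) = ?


d = sqrt((-22-4)^2 + (-8+ 8)^2) = sqrt(676+0) = 26.0000
L = sqrt(676.0000 - 25) = sqrt(651.0000) = 25.5147

25.5147


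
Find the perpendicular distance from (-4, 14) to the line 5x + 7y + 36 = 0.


|5*(-4) + 7*14 + 36| = |114| = 114
sqrt(25 + 49) = sqrt(74) = 8.6023
d = 114/sqrt(74) = 13.2522

13.2522


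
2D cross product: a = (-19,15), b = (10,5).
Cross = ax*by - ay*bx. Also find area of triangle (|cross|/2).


cross = -19*5 - 15*10 = -95 - 150 = -245
Triangle area = |-245|/2 = 245/2 = 122.5000

cross = -245, triangle area = 122.5000


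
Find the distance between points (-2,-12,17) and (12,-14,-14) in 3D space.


dx=14, dy=-2, dz=-31
d = sqrt(196+4+961) = sqrt(1161) = 34.0735

34.0735


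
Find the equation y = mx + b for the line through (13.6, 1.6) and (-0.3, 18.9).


m = (17.3)/(-13.9) = -1.2446
b = y1 - m*x1 = 1.6 - (17.3*13.6)/(-13.9) = 1.6 + 16.9266 = 18.5266

y = -1.2446x + 18.5266


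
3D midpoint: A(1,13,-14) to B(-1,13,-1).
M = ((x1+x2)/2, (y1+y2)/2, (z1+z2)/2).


Mx = (1- 1)/2 = 0
My = (13+13)/2 = 13.0000
Mz = (-14- 1)/2 = -7.5000

M = (0, 13.0000, -7.5000)


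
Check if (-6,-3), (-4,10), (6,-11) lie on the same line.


-6*(10+ 11) - 4*(-11+ 3) + 6*(-3-10)
= -126 + 32 - 78 = -172

No, not collinear (determinant = -172)


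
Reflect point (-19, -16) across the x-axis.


Reflection rule for x-axis: (x, -y)
(-19, -16) -> (-19, 16)

(-19, 16)


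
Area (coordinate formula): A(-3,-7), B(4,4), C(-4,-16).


-3*(4+ 16) = -60
4*(-16+ 7) = -36
-4*(-7-4) = 44
sum = -52
Area = |-52|/2 = 26.0000

26.0000 sq units


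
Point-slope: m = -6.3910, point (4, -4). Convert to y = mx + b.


y + 4 = -6.3910(x - 4)
y = -6.3910x - 4 + 6.3910*4
y = -6.3910x + 21.5640

y = -6.3910x + 21.5640


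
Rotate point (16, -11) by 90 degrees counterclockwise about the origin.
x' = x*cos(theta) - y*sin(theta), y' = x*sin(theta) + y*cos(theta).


cos(90) = 0, sin(90) = 1
x' = 16*0 + 11*1 = 11
y' = 16*1 - 11*0 = 16

(11, 16)


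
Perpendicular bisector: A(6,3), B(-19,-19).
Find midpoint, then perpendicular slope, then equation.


Midpoint = (-6.5, -8)
Slope of AB = dy/dx = -22/(-25) = 0.8800
Perp slope = -dx/dy = -25/22 = -1.1364
b = My - (perp slope)*Mx = -8 + (-25*(-6.5))/(-22) = -8 - 7.3864 = -15.3864

y = -1.1364x - 15.3864


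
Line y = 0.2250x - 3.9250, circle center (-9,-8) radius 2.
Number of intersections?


Substitute y = 0.2250x - 3.9250: (x+ 9)^2 + (0.2250x- 3.9250+ 8)^2 = 4
Expand to Ax^2 + Bx + C = 0, where b-k = 4.075
A = 1+m^2 = 1.050625
B = 2(m(b-k) - h) = 2(0.2250*4.075 + 9) = 19.83375
C = h^2 + (b-k)^2 - r^2 = 81 + 16.605625 - 4 = 93.605625
disc = B^2-4AC = 393.3776 - 393.3776 = 0
disc = 0

1 intersection point (tangent)


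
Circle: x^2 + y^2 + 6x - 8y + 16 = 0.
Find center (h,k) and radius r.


h = -D/2 = -6/2 = -3
k = -E/2 = 8/2 = 4
r^2 = h^2 + k^2 - F = 9 + 16 - 16 = 9
r = 3

Center (-3, 4), radius = 3


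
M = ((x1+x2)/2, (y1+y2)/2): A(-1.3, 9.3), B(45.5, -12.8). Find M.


Mx = (-1.3 + 45.5)/2 = 44.2/2 = 22.1000
My = (9.3 - 12.8)/2 = -3.5/2 = -1.7500

(22.1000, -1.7500)


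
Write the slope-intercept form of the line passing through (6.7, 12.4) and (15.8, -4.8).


m = (-17.2)/(9.1) = -1.8901
b = y1 - m*x1 = 12.4 - (-17.2*6.7)/(9.1) = 12.4 + 12.6637 = 25.0637

y = -1.8901x + 25.0637


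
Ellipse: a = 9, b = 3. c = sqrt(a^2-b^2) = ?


c^2 = 9^2 - 3^2 = 81 - 9 = 72
c = sqrt(72) = 8.4853

c = 8.4853


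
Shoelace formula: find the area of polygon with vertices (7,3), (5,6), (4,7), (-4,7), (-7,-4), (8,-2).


sum(xi*y_{i+1}) = 7*6 + 5*7 + 4*7 - 4*(-4) - 7*(-2) + 8*3 = 159
sum(yi*x_{i+1}) = 3*5 + 6*4 + 7*(-4) + 7*(-7) - 4*8 - 2*7 = -84
Area = |159 + 84|/2 = 243/2 = 121.5000

121.5000 sq units


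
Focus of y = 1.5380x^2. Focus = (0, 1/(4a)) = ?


a = 1.5380
4a = 6.1520
focus = (0, 1/6.1520) = (0, 0.1625)

Focus = (0, 0.1625)


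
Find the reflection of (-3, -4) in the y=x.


Reflection rule for y=x: (y, x)
(-3, -4) -> (-4, -3)

(-4, -3)


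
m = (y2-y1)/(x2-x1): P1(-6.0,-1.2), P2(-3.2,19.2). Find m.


dy = 19.2 + 1.2 = 20.4
dx = -3.2 + 6.0 = 2.8
m = 20.4/2.8 = 7.2857

m = 7.2857


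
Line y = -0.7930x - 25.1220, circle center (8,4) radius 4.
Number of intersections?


Substitute y = -0.7930x - 25.1220: (x-8)^2 + (-0.7930x- 25.1220-4)^2 = 16
Expand to Ax^2 + Bx + C = 0, where b-k = -29.122
A = 1+m^2 = 1.628849
B = 2(m(b-k) - h) = 2(-0.7930*(-29.122) - 8) = 30.187492
C = h^2 + (b-k)^2 - r^2 = 64 + 848.090884 - 16 = 896.090884
disc = B^2-4AC = 911.2847 - 5838.3870 = -4927.1023
disc < 0

0 intersection points


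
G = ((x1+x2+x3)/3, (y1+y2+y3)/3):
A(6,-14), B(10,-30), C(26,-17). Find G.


Gx = (6+10+26)/3 = 42/3 = 14.0000
Gy = (-14- 30- 17)/3 = -61/3 = -20.3333

G = (14.0000, -20.3333)


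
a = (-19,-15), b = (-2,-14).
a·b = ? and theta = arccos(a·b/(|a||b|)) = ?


a·b = -19*(-2) - 15*(-14) = 38 + 210 = 248
|a| = sqrt(361+225) = 24.2074
|b| = sqrt(4+196) = 14.1421
cos(theta) = 248/(sqrt(586)*sqrt(200)) = 248/sqrt(117200) = 0.724416
theta = arccos(248/sqrt(117200)) = 43.5797 degrees

a·b = 248, theta = 43.5797 deg


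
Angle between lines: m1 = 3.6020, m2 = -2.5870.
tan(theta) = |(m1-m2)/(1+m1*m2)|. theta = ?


m1-m2 = 6.189
1+m1*m2 = -8.318374
tan(theta) = |6.189/(-8.318374)| = 0.744016
theta = arctan(|6.189/(-8.318374)|) = 36.6498 degrees (acute angle)

36.6498 degrees


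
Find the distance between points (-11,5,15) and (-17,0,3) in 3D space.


dx=-6, dy=-5, dz=-12
d = sqrt(36+25+144) = sqrt(205) = 14.3178

14.3178


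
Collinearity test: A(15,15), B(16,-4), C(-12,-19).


15*(-4+ 19) + 16*(-19-15) - 12*(15+ 4)
= 225 - 544 - 228 = -547

No, not collinear (determinant = -547)


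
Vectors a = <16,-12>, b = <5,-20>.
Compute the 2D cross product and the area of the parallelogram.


cross = 16*(-20) + 12*5 = -320 + 60 = -260
Parallelogram area = |-260| = 260

cross = -260, parallelogram area = 260


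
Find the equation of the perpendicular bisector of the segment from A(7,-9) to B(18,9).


Midpoint = (12.5, 0)
Slope of AB = dy/dx = 18/11 = 1.6364
Perp slope = -dx/dy = -11/18 = -0.6111
b = My - (perp slope)*Mx = 0 + (11*12.5)/18 = 0 + 7.6389 = 7.6389

y = -0.6111x + 7.6389


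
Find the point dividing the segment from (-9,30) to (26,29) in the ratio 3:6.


Px = (3*26 + 6*(-9))/9 = 24/9 = 2.6667
Py = (3*29 + 6*30)/9 = 267/9 = 29.6667

P = (2.6667, 29.6667)


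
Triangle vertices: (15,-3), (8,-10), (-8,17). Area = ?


15*(-10-17) = -405
8*(17+ 3) = 160
-8*(-3+ 10) = -56
sum = -301
Area = |-301|/2 = 150.5000

150.5000 sq units


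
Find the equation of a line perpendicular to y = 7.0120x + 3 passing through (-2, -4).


Perpendicular slope = -1/m1 = -1/7.0120 = -0.1426
b2 = y0 - m2*x0 = -4 - 2/7.0120 = -4 - 0.2852 = -4.2852

y = -0.1426x - 4.2852


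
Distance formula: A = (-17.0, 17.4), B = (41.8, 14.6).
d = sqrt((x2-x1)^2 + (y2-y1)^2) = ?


dx = 41.8 + 17.0 = 58.8
dy = 14.6 - 17.4 = -2.8
d = sqrt(3457.44 + 7.84) = sqrt(3465.28) = 58.8666

58.8666


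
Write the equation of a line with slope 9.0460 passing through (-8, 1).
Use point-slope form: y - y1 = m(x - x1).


y - 1 = 9.0460(x + 8)
y = 9.0460x + 1 - 9.0460*(-8)
y = 9.0460x + 73.3680

y = 9.0460x + 73.3680


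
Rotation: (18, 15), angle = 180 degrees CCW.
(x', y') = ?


cos(180) = -1, sin(180) = 0
x' = 18*(-1) - 15*0 = -18
y' = 18*0 + 15*(-1) = -15

(-18, -15)


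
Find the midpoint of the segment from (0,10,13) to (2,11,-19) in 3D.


Mx = (0+2)/2 = 1.0000
My = (10+11)/2 = 10.5000
Mz = (13- 19)/2 = -3.0000

M = (1.0000, 10.5000, -3.0000)


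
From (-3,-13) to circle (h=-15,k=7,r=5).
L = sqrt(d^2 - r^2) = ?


d = sqrt((-3+ 15)^2 + (-13-7)^2) = sqrt(144+400) = 23.3238
L = sqrt(544.0000 - 25) = sqrt(519.0000) = 22.7816

22.7816


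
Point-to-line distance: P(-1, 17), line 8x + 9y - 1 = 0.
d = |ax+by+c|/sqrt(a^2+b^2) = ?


|8*(-1) + 9*17 - 1| = |144| = 144
sqrt(64 + 81) = sqrt(145) = 12.0416
d = 144/sqrt(145) = 11.9585

11.9585


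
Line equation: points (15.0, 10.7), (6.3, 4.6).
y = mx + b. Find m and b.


m = (-6.1)/(-8.7) = 0.7011
b = y1 - m*x1 = 10.7 - (-6.1*15.0)/(-8.7) = 10.7 - 10.5172 = 0.1828

y = 0.7011x + 0.1828


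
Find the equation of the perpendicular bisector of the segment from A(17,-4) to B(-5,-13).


Midpoint = (6, -8.5)
Slope of AB = dy/dx = -9/(-22) = 0.4091
Perp slope = -dx/dy = -22/9 = -2.4444
b = My - (perp slope)*Mx = -8.5 + (-22*6)/(-9) = -8.5 + 14.6667 = 6.1667

y = -2.4444x + 6.1667


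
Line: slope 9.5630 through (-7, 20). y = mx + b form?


y - 20 = 9.5630(x + 7)
y = 9.5630x + 20 - 9.5630*(-7)
y = 9.5630x + 86.9410

y = 9.5630x + 86.9410


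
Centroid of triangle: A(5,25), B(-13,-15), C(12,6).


Gx = (5- 13+12)/3 = 4/3 = 1.3333
Gy = (25- 15+6)/3 = 16/3 = 5.3333

G = (1.3333, 5.3333)


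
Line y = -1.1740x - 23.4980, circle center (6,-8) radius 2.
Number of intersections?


Substitute y = -1.1740x - 23.4980: (x-6)^2 + (-1.1740x- 23.4980+ 8)^2 = 4
Expand to Ax^2 + Bx + C = 0, where b-k = -15.498
A = 1+m^2 = 2.378276
B = 2(m(b-k) - h) = 2(-1.1740*(-15.498) - 6) = 24.389304
C = h^2 + (b-k)^2 - r^2 = 36 + 240.188004 - 4 = 272.188004
disc = B^2-4AC = 594.8381 - 2589.3528 = -1994.5147
disc < 0

0 intersection points


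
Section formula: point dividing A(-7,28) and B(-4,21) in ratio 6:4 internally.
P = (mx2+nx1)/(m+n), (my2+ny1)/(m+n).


Px = (6*(-4) + 4*(-7))/10 = -52/10 = -5.2000
Py = (6*21 + 4*28)/10 = 238/10 = 23.8000

P = (-5.2000, 23.8000)


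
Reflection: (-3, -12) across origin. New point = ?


Reflection rule for origin: (-x, -y)
(-3, -12) -> (3, 12)

(3, 12)


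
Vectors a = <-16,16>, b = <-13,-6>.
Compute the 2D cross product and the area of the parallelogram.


cross = -16*(-6) - 16*(-13) = 96 + 208 = 304
Parallelogram area = |304| = 304

cross = 304, parallelogram area = 304


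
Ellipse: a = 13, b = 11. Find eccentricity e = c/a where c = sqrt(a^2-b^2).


c = sqrt(169-121) = sqrt(48) = 6.9282
e = c/a = sqrt(48)/13 = 0.5329

e = 0.5329


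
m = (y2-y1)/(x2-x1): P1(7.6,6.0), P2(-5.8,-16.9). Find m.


dy = -16.9 - 6.0 = -22.9
dx = -5.8 - 7.6 = -13.4
m = -22.9/(-13.4) = 1.7090

m = 1.7090


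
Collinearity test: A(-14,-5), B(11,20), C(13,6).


-14*(20-6) + 11*(6+ 5) + 13*(-5-20)
= -196 + 121 - 325 = -400

No, not collinear (determinant = -400)


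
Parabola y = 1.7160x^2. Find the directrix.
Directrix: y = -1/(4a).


a = 1.7160
1/(4a) = 0.1457
directrix: y = -0.1457 = -0.1457

y = -0.1457


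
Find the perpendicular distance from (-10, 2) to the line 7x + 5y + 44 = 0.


|7*(-10) + 5*2 + 44| = |-16| = 16
sqrt(49 + 25) = sqrt(74) = 8.6023
d = 16/sqrt(74) = 1.8600

1.8600


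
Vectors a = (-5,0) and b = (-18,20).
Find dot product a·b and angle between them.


a·b = -5*(-18) + 0*20 = 90 + 0 = 90
|a| = sqrt(25+0) = 5.0000
|b| = sqrt(324+400) = 26.9072
cos(theta) = 90/(sqrt(25)*sqrt(724)) = 90/sqrt(18100) = 0.668965
theta = arccos(90/sqrt(18100)) = 48.0128 degrees

a·b = 90, theta = 48.0128 deg


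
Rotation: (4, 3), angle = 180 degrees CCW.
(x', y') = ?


cos(180) = -1, sin(180) = 0
x' = 4*(-1) - 3*0 = -4
y' = 4*0 + 3*(-1) = -3

(-4, -3)


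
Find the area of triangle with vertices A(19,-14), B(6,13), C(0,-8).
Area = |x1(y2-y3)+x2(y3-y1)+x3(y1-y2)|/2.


19*(13+ 8) = 399
6*(-8+ 14) = 36
0*(-14-13) = 0
sum = 435
Area = |435|/2 = 217.5000

217.5000 sq units


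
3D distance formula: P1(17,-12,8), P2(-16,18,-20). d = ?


dx=-33, dy=30, dz=-28
d = sqrt(1089+900+784) = sqrt(2773) = 52.6593

52.6593


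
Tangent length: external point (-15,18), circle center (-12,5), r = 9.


d = sqrt((-15+ 12)^2 + (18-5)^2) = sqrt(9+169) = 13.3417
L = sqrt(178.0000 - 81) = sqrt(97.0000) = 9.8489

9.8489


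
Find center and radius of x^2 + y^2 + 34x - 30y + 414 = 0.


h = -D/2 = -34/2 = -17
k = -E/2 = 30/2 = 15
r^2 = h^2 + k^2 - F = 289 + 225 - 414 = 100
r = 10

Center (-17, 15), radius = 10


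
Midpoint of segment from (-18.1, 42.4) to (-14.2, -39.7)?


Mx = (-18.1 - 14.2)/2 = -32.3/2 = -16.1500
My = (42.4 - 39.7)/2 = 2.7/2 = 1.3500

(-16.1500, 1.3500)


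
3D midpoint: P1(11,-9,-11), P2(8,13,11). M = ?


Mx = (11+8)/2 = 9.5000
My = (-9+13)/2 = 2.0000
Mz = (-11+11)/2 = 0

M = (9.5000, 2.0000, 0)


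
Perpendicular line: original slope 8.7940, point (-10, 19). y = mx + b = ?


Perpendicular slope = -1/m1 = -1/8.7940 = -0.1137
b2 = y0 - m2*x0 = 19 - 10/8.7940 = 19 - 1.1371 = 17.8629

y = -0.1137x + 17.8629


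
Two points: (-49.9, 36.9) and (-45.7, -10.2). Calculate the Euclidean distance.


dx = -45.7 + 49.9 = 4.2
dy = -10.2 - 36.9 = -47.1
d = sqrt(17.64 + 2218.41) = sqrt(2236.05) = 47.2869

47.2869


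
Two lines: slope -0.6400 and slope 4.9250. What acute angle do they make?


m1-m2 = -5.565
1+m1*m2 = -2.152
tan(theta) = |-5.565/(-2.152)| = 2.585967
theta = arctan(|-5.565/(-2.152)|) = 68.8584 degrees (acute angle)

68.8584 degrees


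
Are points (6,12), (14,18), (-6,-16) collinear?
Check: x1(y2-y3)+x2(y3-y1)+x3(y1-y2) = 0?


6*(18+ 16) + 14*(-16-12) - 6*(12-18)
= 204 - 392 + 36 = -152

No, not collinear (determinant = -152)


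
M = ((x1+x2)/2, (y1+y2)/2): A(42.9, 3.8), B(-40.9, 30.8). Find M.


Mx = (42.9 - 40.9)/2 = 2.0/2 = 1.0000
My = (3.8 + 30.8)/2 = 34.6/2 = 17.3000

(1.0000, 17.3000)


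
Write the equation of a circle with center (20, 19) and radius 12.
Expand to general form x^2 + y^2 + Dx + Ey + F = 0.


(x-20)^2 + (y-19)^2 = 12^2
D = -2h = -40, E = -2k = -38
F = h^2+k^2-r^2 = 400+361-144 = 617

x^2 + y^2 - 40x - 38y + 617 = 0


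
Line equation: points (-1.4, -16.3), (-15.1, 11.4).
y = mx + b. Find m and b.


m = (27.7)/(-13.7) = -2.0219
b = y1 - m*x1 = -16.3 - (27.7*(-1.4))/(-13.7) = -16.3 - 2.8307 = -19.1307

y = -2.0219x - 19.1307


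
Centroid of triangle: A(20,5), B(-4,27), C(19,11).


Gx = (20- 4+19)/3 = 35/3 = 11.6667
Gy = (5+27+11)/3 = 43/3 = 14.3333

G = (11.6667, 14.3333)


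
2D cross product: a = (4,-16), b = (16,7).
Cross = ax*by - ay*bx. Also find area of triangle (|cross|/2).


cross = 4*7 + 16*16 = 28 + 256 = 284
Triangle area = |284|/2 = 284/2 = 142.0000

cross = 284, triangle area = 142.0000


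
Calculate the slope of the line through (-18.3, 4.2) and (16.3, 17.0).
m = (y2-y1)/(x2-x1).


dy = 17.0 - 4.2 = 12.8
dx = 16.3 + 18.3 = 34.6
m = 12.8/34.6 = 0.3699

m = 0.3699


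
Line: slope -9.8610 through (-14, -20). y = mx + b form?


y + 20 = -9.8610(x + 14)
y = -9.8610x - 20 + 9.8610*(-14)
y = -9.8610x - 158.0540

y = -9.8610x - 158.0540


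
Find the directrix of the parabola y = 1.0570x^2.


a = 1.0570
1/(4a) = 0.2365
directrix: y = -0.2365 = -0.2365

y = -0.2365


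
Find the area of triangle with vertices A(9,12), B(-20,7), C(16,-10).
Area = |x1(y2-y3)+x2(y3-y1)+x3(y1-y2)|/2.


9*(7+ 10) = 153
-20*(-10-12) = 440
16*(12-7) = 80
sum = 673
Area = |673|/2 = 336.5000

336.5000 sq units


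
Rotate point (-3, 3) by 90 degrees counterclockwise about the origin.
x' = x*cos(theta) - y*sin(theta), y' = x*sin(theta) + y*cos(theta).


cos(90) = 0, sin(90) = 1
x' = -3*0 - 3*1 = -3
y' = -3*1 + 3*0 = -3

(-3, -3)


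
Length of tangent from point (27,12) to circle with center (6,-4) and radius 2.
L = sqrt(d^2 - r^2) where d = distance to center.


d = sqrt((27-6)^2 + (12+ 4)^2) = sqrt(441+256) = 26.4008
L = sqrt(697.0000 - 4) = sqrt(693.0000) = 26.3249

26.3249


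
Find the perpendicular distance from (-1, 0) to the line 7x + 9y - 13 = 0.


|7*(-1) + 9*0 - 13| = |-20| = 20
sqrt(49 + 81) = sqrt(130) = 11.4018
d = 20/sqrt(130) = 1.7541

1.7541


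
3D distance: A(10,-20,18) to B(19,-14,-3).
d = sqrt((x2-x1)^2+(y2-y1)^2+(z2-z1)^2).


dx=9, dy=6, dz=-21
d = sqrt(81+36+441) = sqrt(558) = 23.6220

23.6220


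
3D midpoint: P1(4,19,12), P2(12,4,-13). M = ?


Mx = (4+12)/2 = 8.0000
My = (19+4)/2 = 11.5000
Mz = (12- 13)/2 = -0.5000

M = (8.0000, 11.5000, -0.5000)


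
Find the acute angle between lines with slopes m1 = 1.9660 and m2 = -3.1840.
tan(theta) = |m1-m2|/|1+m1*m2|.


m1-m2 = 5.15
1+m1*m2 = -5.259744
tan(theta) = |5.15/(-5.259744)| = 0.979135
theta = arctan(|5.15/(-5.259744)|) = 44.3960 degrees (acute angle)

44.3960 degrees


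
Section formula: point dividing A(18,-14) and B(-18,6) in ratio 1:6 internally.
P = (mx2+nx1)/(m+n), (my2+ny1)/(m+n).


Px = (1*(-18) + 6*18)/7 = 90/7 = 12.8571
Py = (1*6 + 6*(-14))/7 = -78/7 = -11.1429

P = (12.8571, -11.1429)


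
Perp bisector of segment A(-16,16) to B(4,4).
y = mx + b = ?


Midpoint = (-6, 10)
Slope of AB = dy/dx = -12/20 = -0.6000
Perp slope = -dx/dy = 20/12 = 1.6667
b = My - (perp slope)*Mx = 10 + (20*(-6))/(-12) = 10 + 10.0000 = 20.0000

y = 1.6667x + 20.0000


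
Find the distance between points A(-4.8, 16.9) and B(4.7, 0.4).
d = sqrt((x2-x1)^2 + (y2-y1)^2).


dx = 4.7 + 4.8 = 9.5
dy = 0.4 - 16.9 = -16.5
d = sqrt(90.25 + 272.25) = sqrt(362.5) = 19.0394

19.0394


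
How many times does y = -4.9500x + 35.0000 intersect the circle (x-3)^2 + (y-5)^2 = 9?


Substitute y = -4.9500x + 35.0000: (x-3)^2 + (-4.9500x+35.0000-5)^2 = 9
Expand to Ax^2 + Bx + C = 0, where b-k = 30
A = 1+m^2 = 25.5025
B = 2(m(b-k) - h) = 2(-4.9500*30 - 3) = -303
C = h^2 + (b-k)^2 - r^2 = 9 + 900 - 9 = 900
disc = B^2-4AC = 91809.0000 - 91809.0000 = 0
disc = 0

1 intersection point (tangent)


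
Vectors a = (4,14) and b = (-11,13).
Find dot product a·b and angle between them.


a·b = 4*(-11) + 14*13 = -44 + 182 = 138
|a| = sqrt(16+196) = 14.5602
|b| = sqrt(121+169) = 17.0294
cos(theta) = 138/(sqrt(212)*sqrt(290)) = 138/sqrt(61480) = 0.556560
theta = arccos(138/sqrt(61480)) = 56.1818 degrees

a·b = 138, theta = 56.1818 deg


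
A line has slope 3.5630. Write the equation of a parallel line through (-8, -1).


Parallel lines have equal slopes.
m2 = 3.5630
b2 = -1 - 3.5630*(-8) = 27.5040

y = 3.5630x + 27.5040


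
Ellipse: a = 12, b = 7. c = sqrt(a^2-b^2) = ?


c^2 = 12^2 - 7^2 = 144 - 49 = 95
c = sqrt(95) = 9.7468

c = 9.7468


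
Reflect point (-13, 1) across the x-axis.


Reflection rule for x-axis: (x, -y)
(-13, 1) -> (-13, -1)

(-13, -1)


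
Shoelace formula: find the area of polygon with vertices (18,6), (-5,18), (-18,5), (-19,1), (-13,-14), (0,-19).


sum(xi*y_{i+1}) = 18*18 - 5*5 - 18*1 - 19*(-14) - 13*(-19) + 0*6 = 794
sum(yi*x_{i+1}) = 6*(-5) + 18*(-18) + 5*(-19) + 1*(-13) - 14*0 - 19*18 = -804
Area = |794 + 804|/2 = 1598/2 = 799.0000

799.0000 sq units


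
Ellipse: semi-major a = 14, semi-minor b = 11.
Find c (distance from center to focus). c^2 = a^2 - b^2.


c^2 = 14^2 - 11^2 = 196 - 121 = 75
c = sqrt(75) = 8.6603

c = 8.6603


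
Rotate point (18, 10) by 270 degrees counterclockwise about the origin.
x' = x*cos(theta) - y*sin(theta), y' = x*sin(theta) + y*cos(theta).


cos(270) = 0, sin(270) = -1
x' = 18*0 - 10*(-1) = 10
y' = 18*(-1) + 10*0 = -18

(10, -18)


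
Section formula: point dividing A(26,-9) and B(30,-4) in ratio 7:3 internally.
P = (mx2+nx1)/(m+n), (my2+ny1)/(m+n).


Px = (7*30 + 3*26)/10 = 288/10 = 28.8000
Py = (7*(-4) + 3*(-9))/10 = -55/10 = -5.5000

P = (28.8000, -5.5000)


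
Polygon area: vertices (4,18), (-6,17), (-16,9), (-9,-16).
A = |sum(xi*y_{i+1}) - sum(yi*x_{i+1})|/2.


sum(xi*y_{i+1}) = 4*17 - 6*9 - 16*(-16) - 9*18 = 108
sum(yi*x_{i+1}) = 18*(-6) + 17*(-16) + 9*(-9) - 16*4 = -525
Area = |108 + 525|/2 = 633/2 = 316.5000

316.5000 sq units


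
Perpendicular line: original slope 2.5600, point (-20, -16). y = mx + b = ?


Perpendicular slope = -1/m1 = -1/2.5600 = -0.3906
b2 = y0 - m2*x0 = -16 - 20/2.5600 = -16 - 7.8125 = -23.8125

y = -0.3906x - 23.8125


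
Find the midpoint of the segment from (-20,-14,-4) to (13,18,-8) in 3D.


Mx = (-20+13)/2 = -3.5000
My = (-14+18)/2 = 2.0000
Mz = (-4- 8)/2 = -6.0000

M = (-3.5000, 2.0000, -6.0000)


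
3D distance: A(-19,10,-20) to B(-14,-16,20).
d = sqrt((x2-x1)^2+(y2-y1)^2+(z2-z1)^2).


dx=5, dy=-26, dz=40
d = sqrt(25+676+1600) = sqrt(2301) = 47.9687

47.9687


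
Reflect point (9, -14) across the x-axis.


Reflection rule for x-axis: (x, -y)
(9, -14) -> (9, 14)

(9, 14)


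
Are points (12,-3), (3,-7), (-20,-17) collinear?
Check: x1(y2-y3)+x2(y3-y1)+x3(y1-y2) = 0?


12*(-7+ 17) + 3*(-17+ 3) - 20*(-3+ 7)
= 120 - 42 - 80 = -2

No, not collinear (determinant = -2)


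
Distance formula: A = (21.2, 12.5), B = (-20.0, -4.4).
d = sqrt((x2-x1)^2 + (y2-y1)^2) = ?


dx = -20.0 - 21.2 = -41.2
dy = -4.4 - 12.5 = -16.9
d = sqrt(1697.44 + 285.61) = sqrt(1983.05) = 44.5314

44.5314


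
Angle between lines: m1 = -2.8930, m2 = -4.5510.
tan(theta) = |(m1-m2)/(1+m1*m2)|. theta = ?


m1-m2 = 1.658
1+m1*m2 = 14.166043
tan(theta) = |1.658/14.166043| = 0.117040
theta = arctan(|1.658/14.166043|) = 6.6756 degrees (acute angle)

6.6756 degrees


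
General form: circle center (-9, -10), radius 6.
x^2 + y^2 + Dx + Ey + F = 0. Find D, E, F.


(x+ 9)^2 + (y+ 10)^2 = 6^2
D = -2h = 18, E = -2k = 20
F = h^2+k^2-r^2 = 81+100-36 = 145

D = 18, E = 20, F = 145


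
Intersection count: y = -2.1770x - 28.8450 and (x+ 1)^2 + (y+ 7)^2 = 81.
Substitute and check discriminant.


Substitute y = -2.1770x - 28.8450: (x+ 1)^2 + (-2.1770x- 28.8450+ 7)^2 = 81
Expand to Ax^2 + Bx + C = 0, where b-k = -21.845
A = 1+m^2 = 5.739329
B = 2(m(b-k) - h) = 2(-2.1770*(-21.845) + 1) = 97.11313
C = h^2 + (b-k)^2 - r^2 = 1 + 477.204025 - 81 = 397.204025
disc = B^2-4AC = 9430.9600 - 9118.7383 = 312.2217
disc > 0

2 intersection points


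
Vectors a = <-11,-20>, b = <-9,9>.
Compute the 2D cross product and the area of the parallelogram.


cross = -11*9 + 20*(-9) = -99 - 180 = -279
Parallelogram area = |-279| = 279

cross = -279, parallelogram area = 279


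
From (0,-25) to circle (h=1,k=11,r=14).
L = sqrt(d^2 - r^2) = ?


d = sqrt((0-1)^2 + (-25-11)^2) = sqrt(1+1296) = 36.0139
L = sqrt(1297.0000 - 196) = sqrt(1101.0000) = 33.1813

33.1813


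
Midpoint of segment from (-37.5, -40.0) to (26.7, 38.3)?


Mx = (-37.5 + 26.7)/2 = -10.8/2 = -5.4000
My = (-40.0 + 38.3)/2 = -1.7/2 = -0.8500

(-5.4000, -0.8500)


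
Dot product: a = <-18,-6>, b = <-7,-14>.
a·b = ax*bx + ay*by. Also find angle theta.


a·b = -18*(-7) - 6*(-14) = 126 + 84 = 210
|a| = sqrt(324+36) = 18.9737
|b| = sqrt(49+196) = 15.6525
cos(theta) = 210/(sqrt(360)*sqrt(245)) = 210/sqrt(88200) = 0.707107
theta = arccos(210/sqrt(88200)) = 45.0000 degrees

a·b = 210, theta = 45.0000 deg


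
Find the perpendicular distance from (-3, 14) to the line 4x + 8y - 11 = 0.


|4*(-3) + 8*14 - 11| = |89| = 89
sqrt(16 + 64) = sqrt(80) = 8.9443
d = 89/sqrt(80) = 9.9505

9.9505


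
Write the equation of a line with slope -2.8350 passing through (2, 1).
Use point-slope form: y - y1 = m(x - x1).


y - 1 = -2.8350(x - 2)
y = -2.8350x + 1 + 2.8350*2
y = -2.8350x + 6.6700

y = -2.8350x + 6.6700


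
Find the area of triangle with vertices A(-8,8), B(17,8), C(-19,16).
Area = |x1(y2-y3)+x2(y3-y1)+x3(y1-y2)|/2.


-8*(8-16) = 64
17*(16-8) = 136
-19*(8-8) = 0
sum = 200
Area = |200|/2 = 100.0000

100.0000 sq units


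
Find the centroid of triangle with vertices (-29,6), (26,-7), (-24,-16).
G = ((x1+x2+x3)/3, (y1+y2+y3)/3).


Gx = (-29+26- 24)/3 = -27/3 = -9.0000
Gy = (6- 7- 16)/3 = -17/3 = -5.6667

G = (-9.0000, -5.6667)


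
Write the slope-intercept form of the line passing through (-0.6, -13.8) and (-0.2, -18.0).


m = (-4.2)/(0.4) = -10.5000
b = y1 - m*x1 = -13.8 - (-4.2*(-0.6))/(0.4) = -13.8 - 6.3000 = -20.1000

y = -10.5000x - 20.1000


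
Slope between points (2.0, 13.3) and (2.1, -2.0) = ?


dy = -2.0 - 13.3 = -15.3
dx = 2.1 - 2.0 = 0.1
m = -15.3/0.1 = -153.0000

m = -153.0000


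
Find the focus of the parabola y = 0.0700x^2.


a = 0.0700
4a = 0.2800
focus = (0, 1/0.2800) = (0, 3.5714)

Focus = (0, 3.5714)


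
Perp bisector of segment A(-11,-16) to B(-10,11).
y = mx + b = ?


Midpoint = (-10.5, -2.5)
Slope of AB = dy/dx = 27/1 = 27.0000
Perp slope = -dx/dy = -1/27 = -0.0370
b = My - (perp slope)*Mx = -2.5 + (1*(-10.5))/27 = -2.5 - 0.3889 = -2.8889

y = -0.0370x - 2.8889


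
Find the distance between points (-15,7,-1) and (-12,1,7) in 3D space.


dx=3, dy=-6, dz=8
d = sqrt(9+36+64) = sqrt(109) = 10.4403

10.4403


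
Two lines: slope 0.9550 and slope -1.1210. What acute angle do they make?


m1-m2 = 2.076
1+m1*m2 = -0.070555
tan(theta) = |2.076/(-0.070555)| = 29.423854
theta = arctan(|2.076/(-0.070555)|) = 88.0535 degrees (acute angle)

88.0535 degrees


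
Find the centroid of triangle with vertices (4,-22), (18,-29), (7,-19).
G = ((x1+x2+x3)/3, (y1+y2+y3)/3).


Gx = (4+18+7)/3 = 29/3 = 9.6667
Gy = (-22- 29- 19)/3 = -70/3 = -23.3333

G = (9.6667, -23.3333)


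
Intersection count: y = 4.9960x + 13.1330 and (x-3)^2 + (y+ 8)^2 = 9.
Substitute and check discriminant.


Substitute y = 4.9960x + 13.1330: (x-3)^2 + (4.9960x+13.1330+ 8)^2 = 9
Expand to Ax^2 + Bx + C = 0, where b-k = 21.133
A = 1+m^2 = 25.960016
B = 2(m(b-k) - h) = 2(4.9960*21.133 - 3) = 205.160936
C = h^2 + (b-k)^2 - r^2 = 9 + 446.603689 - 9 = 446.603689
disc = B^2-4AC = 42091.0097 - 46375.3556 = -4284.3459
disc < 0

0 intersection points


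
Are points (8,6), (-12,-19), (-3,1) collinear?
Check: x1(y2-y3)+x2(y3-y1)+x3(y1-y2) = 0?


8*(-19-1) - 12*(1-6) - 3*(6+ 19)
= -160 + 60 - 75 = -175

No, not collinear (determinant = -175)


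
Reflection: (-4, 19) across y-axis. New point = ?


Reflection rule for y-axis: (-x, y)
(-4, 19) -> (4, 19)

(4, 19)


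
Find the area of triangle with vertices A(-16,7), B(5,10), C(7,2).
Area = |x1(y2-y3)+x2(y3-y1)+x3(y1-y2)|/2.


-16*(10-2) = -128
5*(2-7) = -25
7*(7-10) = -21
sum = -174
Area = |-174|/2 = 87.0000

87.0000 sq units


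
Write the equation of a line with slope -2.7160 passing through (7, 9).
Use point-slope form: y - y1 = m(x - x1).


y - 9 = -2.7160(x - 7)
y = -2.7160x + 9 + 2.7160*7
y = -2.7160x + 28.0120

y = -2.7160x + 28.0120


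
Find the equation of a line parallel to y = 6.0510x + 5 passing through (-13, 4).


Parallel lines have equal slopes.
m2 = 6.0510
b2 = 4 - 6.0510*(-13) = 82.6630

y = 6.0510x + 82.6630


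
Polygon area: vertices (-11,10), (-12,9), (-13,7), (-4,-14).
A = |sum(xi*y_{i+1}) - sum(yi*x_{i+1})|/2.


sum(xi*y_{i+1}) = -11*9 - 12*7 - 13*(-14) - 4*10 = -41
sum(yi*x_{i+1}) = 10*(-12) + 9*(-13) + 7*(-4) - 14*(-11) = -111
Area = |-41 + 111|/2 = 70/2 = 35.0000

35.0000 sq units


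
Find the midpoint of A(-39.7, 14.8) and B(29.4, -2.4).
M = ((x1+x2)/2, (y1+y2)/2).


Mx = (-39.7 + 29.4)/2 = -10.3/2 = -5.1500
My = (14.8 - 2.4)/2 = 12.4/2 = 6.2000

(-5.1500, 6.2000)


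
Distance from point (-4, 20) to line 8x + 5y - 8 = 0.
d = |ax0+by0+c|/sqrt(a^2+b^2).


|8*(-4) + 5*20 - 8| = |60| = 60
sqrt(64 + 25) = sqrt(89) = 9.4340
d = 60/sqrt(89) = 6.3600

6.3600


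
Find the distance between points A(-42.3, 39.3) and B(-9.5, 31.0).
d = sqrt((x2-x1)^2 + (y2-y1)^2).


dx = -9.5 + 42.3 = 32.8
dy = 31.0 - 39.3 = -8.3
d = sqrt(1075.84 + 68.89) = sqrt(1144.73) = 33.8339

33.8339


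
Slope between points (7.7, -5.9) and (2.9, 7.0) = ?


dy = 7.0 + 5.9 = 12.9
dx = 2.9 - 7.7 = -4.8
m = 12.9/(-4.8) = -2.6875

m = -2.6875


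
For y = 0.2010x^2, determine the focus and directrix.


a = 0.2010
1/(4a) = 1.2438
Focus = (0, 1.2438)
Directrix: y = -1.2438

Focus = (0, 1.2438), Directrix: y = -1.2438


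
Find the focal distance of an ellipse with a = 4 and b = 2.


c^2 = 4^2 - 2^2 = 16 - 4 = 12
c = sqrt(12) = 3.4641

c = 3.4641


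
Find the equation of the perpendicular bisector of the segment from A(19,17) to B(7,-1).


Midpoint = (13, 8)
Slope of AB = dy/dx = -18/(-12) = 1.5000
Perp slope = -dx/dy = -12/18 = -0.6667
b = My - (perp slope)*Mx = 8 + (-12*13)/(-18) = 8 + 8.6667 = 16.6667

y = -0.6667x + 16.6667


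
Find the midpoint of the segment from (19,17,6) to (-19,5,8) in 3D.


Mx = (19- 19)/2 = 0
My = (17+5)/2 = 11.0000
Mz = (6+8)/2 = 7.0000

M = (0, 11.0000, 7.0000)


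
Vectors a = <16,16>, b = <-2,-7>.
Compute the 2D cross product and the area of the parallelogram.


cross = 16*(-7) - 16*(-2) = -112 + 32 = -80
Parallelogram area = |-80| = 80

cross = -80, parallelogram area = 80


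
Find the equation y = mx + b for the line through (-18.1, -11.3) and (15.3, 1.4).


m = (12.7)/(33.4) = 0.3802
b = y1 - m*x1 = -11.3 - (12.7*(-18.1))/(33.4) = -11.3 + 6.8823 = -4.4177

y = 0.3802x - 4.4177


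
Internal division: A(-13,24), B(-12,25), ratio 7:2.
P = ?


Px = (7*(-12) + 2*(-13))/9 = -110/9 = -12.2222
Py = (7*25 + 2*24)/9 = 223/9 = 24.7778

P = (-12.2222, 24.7778)


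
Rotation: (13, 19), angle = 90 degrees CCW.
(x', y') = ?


cos(90) = 0, sin(90) = 1
x' = 13*0 - 19*1 = -19
y' = 13*1 + 19*0 = 13

(-19, 13)


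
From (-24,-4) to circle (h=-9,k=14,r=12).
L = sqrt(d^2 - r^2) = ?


d = sqrt((-24+ 9)^2 + (-4-14)^2) = sqrt(225+324) = 23.4307
L = sqrt(549.0000 - 144) = sqrt(405.0000) = 20.1246

20.1246


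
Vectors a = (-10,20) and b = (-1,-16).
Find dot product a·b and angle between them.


a·b = -10*(-1) + 20*(-16) = 10 - 320 = -310
|a| = sqrt(100+400) = 22.3607
|b| = sqrt(1+256) = 16.0312
cos(theta) = -310/(sqrt(500)*sqrt(257)) = -310/sqrt(128500) = -0.864789
theta = arccos(-310/sqrt(128500)) = 149.8586 degrees

a·b = -310, theta = 149.8586 deg
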